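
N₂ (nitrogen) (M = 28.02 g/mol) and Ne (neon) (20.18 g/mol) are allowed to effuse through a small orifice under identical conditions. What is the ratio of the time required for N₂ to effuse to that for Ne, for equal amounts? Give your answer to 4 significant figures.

Graham's law gives t_N₂/t_Ne = √(M_N₂/M_Ne) = √(28.02/20.18) = √1.389 = 1.178.

1.178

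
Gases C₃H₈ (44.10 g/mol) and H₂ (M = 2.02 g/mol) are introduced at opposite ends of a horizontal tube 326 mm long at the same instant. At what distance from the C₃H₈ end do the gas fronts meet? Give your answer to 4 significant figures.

In equal time, each gas travels a distance ∝ its rate ∝ 1/√M, so d_C₃H₈/d_H₂ = √(M_H₂/M_C₃H₈) = √(2.02/44.10) = 0.2140.
With d_C₃H₈ + d_H₂ = 326 mm, d_H₂ = 326/(1 + 0.2140) = 268.5 mm.
d_C₃H₈ = 326 − 268.5 = 57.47 mm.

57.47 mm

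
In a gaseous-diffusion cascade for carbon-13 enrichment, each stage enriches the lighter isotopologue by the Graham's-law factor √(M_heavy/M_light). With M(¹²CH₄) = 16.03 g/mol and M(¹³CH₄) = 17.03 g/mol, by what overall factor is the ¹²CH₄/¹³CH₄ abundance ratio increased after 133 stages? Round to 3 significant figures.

55.9

Overall factor = α^133 with α = √(17.03/16.03), i.e. (17.03/16.03)^(133/2).
= 1.06238^(133/2) = 55.9.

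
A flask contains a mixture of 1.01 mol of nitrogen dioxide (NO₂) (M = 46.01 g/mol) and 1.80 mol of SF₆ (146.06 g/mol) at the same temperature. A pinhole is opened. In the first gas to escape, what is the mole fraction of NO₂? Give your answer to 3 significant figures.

0.500

Each component's effusion rate ∝ (its partial pressure)·(1/√M) ∝ n_i/√M_i.
Mole fraction of NO₂ in the effusate = (n_NO₂/√M_NO₂) / (n_NO₂/√M_NO₂ + n_SF₆/√M_SF₆)
= (1.01/√46.01) / (1.01/√46.01 + 1.80/√146.06) = 0.1489/(0.1489 + 0.1489) = 0.500.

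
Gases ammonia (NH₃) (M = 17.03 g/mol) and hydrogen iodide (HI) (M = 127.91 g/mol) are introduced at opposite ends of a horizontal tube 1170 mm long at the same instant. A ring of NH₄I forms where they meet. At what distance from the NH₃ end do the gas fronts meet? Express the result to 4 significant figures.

857.2 mm

Graham's law gives d_NH₃/d_HI = rate_NH₃/rate_HI = √(M_HI/M_NH₃) = √(127.91/17.03) = 2.741.
With d_NH₃ + d_HI = 1170 mm, d_HI = 1170/(1 + 2.741) = 312.8 mm.
d_NH₃ = 1170 − 312.8 = 857.2 mm.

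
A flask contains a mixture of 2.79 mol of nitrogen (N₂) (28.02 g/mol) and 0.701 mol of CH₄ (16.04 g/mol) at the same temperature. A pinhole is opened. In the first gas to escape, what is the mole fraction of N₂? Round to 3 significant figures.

The effusion rate of species i is ∝ p_i/√M_i ∝ n_i/√M_i.
Mole fraction of N₂ in the effusate = (n_N₂/√M_N₂) / (n_N₂/√M_N₂ + n_CH₄/√M_CH₄)
= (2.79/√28.02) / (2.79/√28.02 + 0.701/√16.04) = 0.5271/(0.5271 + 0.1750) = 0.751.

0.751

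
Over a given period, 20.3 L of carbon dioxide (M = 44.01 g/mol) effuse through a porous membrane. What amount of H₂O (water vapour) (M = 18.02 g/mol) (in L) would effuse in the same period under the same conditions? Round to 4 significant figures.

31.72 L

Since effusion rate ∝ 1/√M, rate_H₂O/rate_CO₂ = √(M_CO₂/M_H₂O) = √(44.01/18.02) = √2.442 = 1.563.
So the volume for H₂O is 20.3 × 1.563 = 31.72 L.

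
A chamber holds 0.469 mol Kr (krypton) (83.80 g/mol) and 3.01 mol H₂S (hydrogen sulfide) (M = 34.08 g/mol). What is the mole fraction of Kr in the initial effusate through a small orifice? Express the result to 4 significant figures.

0.09038

Effusion rate of each component ∝ n_i/√M_i (partial pressure × 1/√M).
Mole fraction of Kr in the effusate = (n_Kr/√M_Kr) / (n_Kr/√M_Kr + n_H₂S/√M_H₂S)
= (0.469/√83.80) / (0.469/√83.80 + 3.01/√34.08) = 0.05123/(0.05123 + 0.5156) = 0.09038.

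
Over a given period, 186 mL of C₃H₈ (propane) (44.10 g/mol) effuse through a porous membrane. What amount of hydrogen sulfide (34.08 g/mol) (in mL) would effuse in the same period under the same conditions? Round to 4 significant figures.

211.6 mL

Since effusion rate ∝ 1/√M, rate_H₂S/rate_C₃H₈ = √(M_C₃H₈/M_H₂S) = √(44.10/34.08) = √1.294 = 1.138.
So the volume for H₂S is 186 × 1.138 = 211.6 mL.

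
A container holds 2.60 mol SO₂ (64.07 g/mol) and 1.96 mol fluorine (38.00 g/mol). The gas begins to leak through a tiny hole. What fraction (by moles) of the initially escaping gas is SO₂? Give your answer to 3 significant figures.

0.505

Effusion rate of each component ∝ n_i/√M_i (partial pressure × 1/√M).
So x_SO₂ in the escaping gas = (n_SO₂/√M_SO₂) / Σ(n_i/√M_i)
= (2.60/√64.07) / (2.60/√64.07 + 1.96/√38.00) = 0.3248/(0.3248 + 0.3180) = 0.505.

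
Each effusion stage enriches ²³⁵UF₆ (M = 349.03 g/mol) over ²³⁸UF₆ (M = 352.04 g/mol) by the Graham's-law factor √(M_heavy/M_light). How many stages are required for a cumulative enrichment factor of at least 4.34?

342

Per stage α = (352.04/349.03)^(1/2) = 1.00862^0.5, giving ln α = 0.004293.
Need α^N ≥ 4.34 ⇒ N ≥ ln(4.34) / ln α = 1.468 / 0.004293 = 341.89.
So at least 342 stages are needed.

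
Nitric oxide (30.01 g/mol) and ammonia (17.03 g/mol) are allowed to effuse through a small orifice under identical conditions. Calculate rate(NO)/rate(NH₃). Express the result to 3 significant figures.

0.753

Using Graham's law: rate_NO/rate_NH₃ = √(M_NH₃/M_NO) = √(17.03/30.01) = √0.5675 = 0.753.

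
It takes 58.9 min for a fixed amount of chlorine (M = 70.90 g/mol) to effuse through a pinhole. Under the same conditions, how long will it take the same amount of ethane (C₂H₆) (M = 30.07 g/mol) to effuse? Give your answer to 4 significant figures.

38.36 min

From Graham's law, t_C₂H₆/t_Cl₂ = √(M_C₂H₆/M_Cl₂) = √(30.07/70.90) = √0.4241 = 0.6512.
So the time for C₂H₆ is 58.9 × 0.6512 = 38.36 min.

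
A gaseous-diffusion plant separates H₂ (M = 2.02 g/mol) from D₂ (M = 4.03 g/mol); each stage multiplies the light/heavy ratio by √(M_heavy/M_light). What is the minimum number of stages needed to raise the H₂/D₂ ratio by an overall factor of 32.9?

11

With α = √(4.03/2.02) per stage, ln α = ½ ln(1.99505) = 0.3453.
Need α^N ≥ 32.9 ⇒ N ≥ ln(32.9) / ln α = 3.493 / 0.3453 = 10.12.
Rounding up, N = 11 stages.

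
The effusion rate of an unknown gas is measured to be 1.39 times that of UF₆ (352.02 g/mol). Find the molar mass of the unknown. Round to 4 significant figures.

Since effusion rate ∝ 1/√M, rate_X/rate_UF₆ = √(M_UF₆/M_X).
1.39 = √(352.02/M_X)
M_X = 352.02 / 1.39² = 352.02 / 1.932 = 182.2 g/mol

182.2 g/mol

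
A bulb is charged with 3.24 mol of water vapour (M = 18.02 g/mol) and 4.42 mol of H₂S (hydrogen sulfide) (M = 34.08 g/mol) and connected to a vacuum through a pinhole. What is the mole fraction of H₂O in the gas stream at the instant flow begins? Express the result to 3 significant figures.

0.502

Each component's effusion rate ∝ (its partial pressure)·(1/√M) ∝ n_i/√M_i.
So x_H₂O in the escaping gas = (n_H₂O/√M_H₂O) / Σ(n_i/√M_i)
= (3.24/√18.02) / (3.24/√18.02 + 4.42/√34.08) = 0.7633/(0.7633 + 0.7571) = 0.502.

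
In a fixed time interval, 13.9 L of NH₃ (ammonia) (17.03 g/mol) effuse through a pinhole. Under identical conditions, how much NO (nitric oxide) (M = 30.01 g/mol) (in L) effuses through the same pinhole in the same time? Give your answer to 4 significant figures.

10.47 L

From Graham's law, rate_NO/rate_NH₃ = √(M_NH₃/M_NO) = √(17.03/30.01) = √0.5675 = 0.7533.
So the volume for NO is 13.9 × 0.7533 = 10.47 L.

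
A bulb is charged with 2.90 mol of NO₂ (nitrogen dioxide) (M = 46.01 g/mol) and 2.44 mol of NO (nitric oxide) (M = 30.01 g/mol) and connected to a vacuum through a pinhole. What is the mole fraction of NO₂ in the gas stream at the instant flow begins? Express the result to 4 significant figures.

The effusion rate of species i is ∝ p_i/√M_i ∝ n_i/√M_i.
So x_NO₂ in the escaping gas = (n_NO₂/√M_NO₂) / Σ(n_i/√M_i)
= (2.90/√46.01) / (2.90/√46.01 + 2.44/√30.01) = 0.4275/(0.4275 + 0.4454) = 0.4898.

0.4898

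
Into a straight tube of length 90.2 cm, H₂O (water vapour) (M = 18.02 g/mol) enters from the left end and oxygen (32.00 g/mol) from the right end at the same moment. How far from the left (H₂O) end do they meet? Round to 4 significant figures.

51.53 cm

In equal time, each gas travels a distance ∝ its rate ∝ 1/√M, so d_H₂O/d_O₂ = √(M_O₂/M_H₂O) = √(32.00/18.02) = 1.333.
With d_H₂O + d_O₂ = 90.2 cm, d_O₂ = 90.2/(1 + 1.333) = 38.67 cm.
d_H₂O = 90.2 − 38.67 = 51.53 cm.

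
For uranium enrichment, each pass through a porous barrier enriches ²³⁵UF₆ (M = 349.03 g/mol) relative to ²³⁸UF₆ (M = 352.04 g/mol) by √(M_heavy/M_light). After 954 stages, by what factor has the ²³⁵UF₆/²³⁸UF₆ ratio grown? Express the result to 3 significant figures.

60.1

After 954 stages the ratio has grown by (√(352.04/349.03))^954 = (352.04/349.03)^(954/2).
= 1.00862^477 = 60.1.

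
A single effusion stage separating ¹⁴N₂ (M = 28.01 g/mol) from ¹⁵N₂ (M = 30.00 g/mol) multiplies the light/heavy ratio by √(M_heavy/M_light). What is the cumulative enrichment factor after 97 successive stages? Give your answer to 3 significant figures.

27.9

After 97 stages the ratio has grown by (√(30.00/28.01))^97 = (30.00/28.01)^(97/2).
= 1.07105^(97/2) = 27.9.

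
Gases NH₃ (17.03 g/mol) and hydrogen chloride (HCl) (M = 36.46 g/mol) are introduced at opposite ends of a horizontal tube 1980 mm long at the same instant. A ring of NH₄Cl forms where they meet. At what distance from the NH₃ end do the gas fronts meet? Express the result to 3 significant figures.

The fronts meet when d_NH₃ + d_HCl = L with d_NH₃/d_HCl = √(M_HCl/M_NH₃) (Graham's law). Here √(M_HCl/M_NH₃) = √(36.46/17.03) = 1.463.
With d_NH₃ + d_HCl = 1980 mm, d_HCl = 1980/(1 + 1.463) = 803.8 mm.
d_NH₃ = 1980 − 803.8 = 1180 mm.

1180 mm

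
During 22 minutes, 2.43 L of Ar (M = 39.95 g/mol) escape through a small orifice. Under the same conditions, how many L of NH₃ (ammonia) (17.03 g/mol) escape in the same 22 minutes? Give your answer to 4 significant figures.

3.722 L

From Graham's law, rate_NH₃/rate_Ar = √(M_Ar/M_NH₃) = √(39.95/17.03) = √2.346 = 1.532.
So the volume for NH₃ is 2.43 × 1.532 = 3.722 L.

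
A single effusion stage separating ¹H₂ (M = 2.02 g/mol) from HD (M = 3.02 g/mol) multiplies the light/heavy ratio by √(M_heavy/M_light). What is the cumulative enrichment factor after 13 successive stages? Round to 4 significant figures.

The single-stage factor is √(M_heavy/M_light), so 13 stages give [√(3.02/2.02)]^13 = (3.02/2.02)^(13/2).
= 1.49505^(13/2) = 13.65.

13.65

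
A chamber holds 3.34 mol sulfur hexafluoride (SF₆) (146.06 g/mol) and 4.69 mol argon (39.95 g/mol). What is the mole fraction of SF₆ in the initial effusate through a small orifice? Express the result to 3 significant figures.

0.271

Rate_i ∝ x_i/√M_i (Graham's law weighted by mole fraction), so the effusate composition follows n_i/√M_i.
So x_SF₆ in the escaping gas = (n_SF₆/√M_SF₆) / Σ(n_i/√M_i)
= (3.34/√146.06) / (3.34/√146.06 + 4.69/√39.95) = 0.2764/(0.2764 + 0.7420) = 0.271.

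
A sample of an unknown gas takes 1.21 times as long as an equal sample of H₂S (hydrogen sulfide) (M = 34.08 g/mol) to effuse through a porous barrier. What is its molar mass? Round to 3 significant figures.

49.9 g/mol

From Graham's law, t_X/t_H₂S = √(M_X/M_H₂S).
1.21 = √(M_X/34.08)
M_X = 34.08 × 1.21² = 34.08 × 1.464 = 49.9 g/mol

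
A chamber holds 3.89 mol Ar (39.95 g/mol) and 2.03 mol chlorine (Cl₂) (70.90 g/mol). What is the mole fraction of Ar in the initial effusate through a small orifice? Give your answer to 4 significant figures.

The effusion rate of species i is ∝ p_i/√M_i ∝ n_i/√M_i.
Mole fraction of Ar in the effusate = (n_Ar/√M_Ar) / (n_Ar/√M_Ar + n_Cl₂/√M_Cl₂)
= (3.89/√39.95) / (3.89/√39.95 + 2.03/√70.90) = 0.6154/(0.6154 + 0.2411) = 0.7185.

0.7185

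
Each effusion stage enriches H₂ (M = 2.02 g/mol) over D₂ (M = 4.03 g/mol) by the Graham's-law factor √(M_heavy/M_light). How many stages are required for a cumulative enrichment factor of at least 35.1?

Single-stage factor α = √(4.03/2.02), so ln α = ½ ln(1.99505) = 0.3453.
Need α^N ≥ 35.1 ⇒ N ≥ ln(35.1) / ln α = 3.558 / 0.3453 = 10.30.
So at least 11 stages are needed.

11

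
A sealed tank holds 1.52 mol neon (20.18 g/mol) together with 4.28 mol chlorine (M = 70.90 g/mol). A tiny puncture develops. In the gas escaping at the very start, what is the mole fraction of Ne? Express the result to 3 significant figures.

0.400

Each component's effusion rate ∝ (its partial pressure)·(1/√M) ∝ n_i/√M_i.
Mole fraction of Ne in the effusate = (n_Ne/√M_Ne) / (n_Ne/√M_Ne + n_Cl₂/√M_Cl₂)
= (1.52/√20.18) / (1.52/√20.18 + 4.28/√70.90) = 0.3384/(0.3384 + 0.5083) = 0.400.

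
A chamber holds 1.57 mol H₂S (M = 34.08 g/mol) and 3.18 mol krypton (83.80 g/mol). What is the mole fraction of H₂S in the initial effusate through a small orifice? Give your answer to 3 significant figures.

Effusion rate of each component ∝ n_i/√M_i (partial pressure × 1/√M).
x_H₂S(eff) = (n_H₂S/√M_H₂S) / (n_H₂S/√M_H₂S + n_Kr/√M_Kr)
= (1.57/√34.08) / (1.57/√34.08 + 3.18/√83.80) = 0.2689/(0.2689 + 0.3474) = 0.436.

0.436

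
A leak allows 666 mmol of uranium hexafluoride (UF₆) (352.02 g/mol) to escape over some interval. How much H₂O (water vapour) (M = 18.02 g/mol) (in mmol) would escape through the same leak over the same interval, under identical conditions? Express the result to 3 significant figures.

Using Graham's law: rate_H₂O/rate_UF₆ = √(M_UF₆/M_H₂O) = √(352.02/18.02) = √19.53 = 4.420.
So the amount for H₂O is 666 × 4.420 = 2940 mmol.

2940 mmol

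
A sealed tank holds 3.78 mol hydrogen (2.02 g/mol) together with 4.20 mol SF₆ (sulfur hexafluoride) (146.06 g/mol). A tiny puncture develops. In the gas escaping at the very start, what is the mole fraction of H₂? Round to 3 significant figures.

Each component's effusion rate ∝ (its partial pressure)·(1/√M) ∝ n_i/√M_i.
x_H₂(eff) = (n_H₂/√M_H₂) / (n_H₂/√M_H₂ + n_SF₆/√M_SF₆)
= (3.78/√2.02) / (3.78/√2.02 + 4.20/√146.06) = 2.660/(2.660 + 0.3475) = 0.884.

0.884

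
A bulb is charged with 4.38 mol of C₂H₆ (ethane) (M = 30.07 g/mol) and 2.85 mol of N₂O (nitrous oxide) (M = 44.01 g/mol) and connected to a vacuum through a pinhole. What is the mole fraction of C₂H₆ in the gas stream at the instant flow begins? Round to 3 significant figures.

0.650

The effusion rate of species i is ∝ p_i/√M_i ∝ n_i/√M_i.
Mole fraction of C₂H₆ in the effusate = (n_C₂H₆/√M_C₂H₆) / (n_C₂H₆/√M_C₂H₆ + n_N₂O/√M_N₂O)
= (4.38/√30.07) / (4.38/√30.07 + 2.85/√44.01) = 0.7987/(0.7987 + 0.4296) = 0.650.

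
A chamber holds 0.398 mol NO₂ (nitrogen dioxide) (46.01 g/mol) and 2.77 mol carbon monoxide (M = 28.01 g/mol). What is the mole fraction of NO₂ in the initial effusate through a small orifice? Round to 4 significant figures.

The effusion rate of species i is ∝ p_i/√M_i ∝ n_i/√M_i.
So x_NO₂ in the escaping gas = (n_NO₂/√M_NO₂) / Σ(n_i/√M_i)
= (0.398/√46.01) / (0.398/√46.01 + 2.77/√28.01) = 0.05868/(0.05868 + 0.5234) = 0.1008.

0.1008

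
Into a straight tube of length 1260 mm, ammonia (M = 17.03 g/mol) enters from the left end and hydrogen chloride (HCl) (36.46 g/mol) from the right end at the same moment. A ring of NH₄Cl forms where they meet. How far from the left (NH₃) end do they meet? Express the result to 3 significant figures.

In equal time, each gas travels a distance ∝ its rate ∝ 1/√M, so d_NH₃/d_HCl = √(M_HCl/M_NH₃) = √(36.46/17.03) = 1.463.
With d_NH₃ + d_HCl = 1260 mm, d_HCl = 1260/(1 + 1.463) = 511.5 mm.
d_NH₃ = 1260 − 511.5 = 748 mm.

748 mm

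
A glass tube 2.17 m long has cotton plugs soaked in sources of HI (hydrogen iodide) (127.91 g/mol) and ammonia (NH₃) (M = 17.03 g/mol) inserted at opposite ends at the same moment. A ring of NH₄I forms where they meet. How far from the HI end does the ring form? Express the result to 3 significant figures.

The fronts meet when d_HI + d_NH₃ = L with d_HI/d_NH₃ = √(M_NH₃/M_HI) (Graham's law). Here √(M_NH₃/M_HI) = √(17.03/127.91) = 0.3649.
With d_HI + d_NH₃ = 2.17 m, d_NH₃ = 2.17/(1 + 0.3649) = 1.590 m.
d_HI = 2.17 − 1.590 = 0.580 m.

0.580 m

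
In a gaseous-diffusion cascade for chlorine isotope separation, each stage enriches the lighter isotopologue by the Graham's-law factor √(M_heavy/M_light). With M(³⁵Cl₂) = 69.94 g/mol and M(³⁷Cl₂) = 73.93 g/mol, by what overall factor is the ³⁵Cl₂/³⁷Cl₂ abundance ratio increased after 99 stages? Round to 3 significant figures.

15.6

After 99 stages the ratio has grown by (√(73.93/69.94))^99 = (73.93/69.94)^(99/2).
= 1.05705^(99/2) = 15.6.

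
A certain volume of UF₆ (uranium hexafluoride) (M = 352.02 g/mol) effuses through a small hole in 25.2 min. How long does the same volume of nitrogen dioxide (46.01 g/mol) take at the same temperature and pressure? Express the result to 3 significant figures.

By Graham's law, t_NO₂/t_UF₆ = √(M_NO₂/M_UF₆) = √(46.01/352.02) = √0.1307 = 0.3615.
So the time for NO₂ is 25.2 × 0.3615 = 9.11 min.

9.11 min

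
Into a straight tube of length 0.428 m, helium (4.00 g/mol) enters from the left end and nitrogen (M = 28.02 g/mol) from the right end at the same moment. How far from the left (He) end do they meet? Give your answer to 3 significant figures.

The fronts meet when d_He + d_N₂ = L with d_He/d_N₂ = √(M_N₂/M_He) (Graham's law). Here √(M_N₂/M_He) = √(28.02/4.00) = 2.647.
With d_He + d_N₂ = 0.428 m, d_N₂ = 0.428/(1 + 2.647) = 0.1174 m.
d_He = 0.428 − 0.1174 = 0.311 m.

0.311 m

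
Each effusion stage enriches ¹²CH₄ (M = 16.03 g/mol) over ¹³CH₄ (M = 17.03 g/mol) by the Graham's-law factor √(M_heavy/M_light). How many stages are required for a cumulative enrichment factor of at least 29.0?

Per stage α = (17.03/16.03)^(1/2) = 1.06238^0.5, giving ln α = 0.03026.
Need α^N ≥ 29.0 ⇒ N ≥ ln(29.0) / ln α = 3.367 / 0.03026 = 111.29.
Minimum whole number of stages: N = 112.

112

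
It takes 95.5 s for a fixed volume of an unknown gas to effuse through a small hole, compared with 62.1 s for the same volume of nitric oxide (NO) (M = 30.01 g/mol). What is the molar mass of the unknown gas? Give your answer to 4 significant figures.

70.97 g/mol

Using Graham's law: t_X/t_NO = √(M_X/M_NO).
95.5/62.1 = 1.538 = √(M_X/30.01)
M_X = 30.01 × 1.538² = 30.01 × 2.365 = 70.97 g/mol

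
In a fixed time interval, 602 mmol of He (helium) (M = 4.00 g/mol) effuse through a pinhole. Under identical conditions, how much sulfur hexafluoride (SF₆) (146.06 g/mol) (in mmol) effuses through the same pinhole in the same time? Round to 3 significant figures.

From Graham's law, rate_SF₆/rate_He = √(M_He/M_SF₆) = √(4.00/146.06) = √0.02739 = 0.1655.
So the amount for SF₆ is 602 × 0.1655 = 99.6 mmol.

99.6 mmol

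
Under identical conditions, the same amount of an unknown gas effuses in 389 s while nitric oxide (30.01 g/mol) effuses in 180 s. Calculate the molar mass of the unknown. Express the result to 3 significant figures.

By Graham's law, t_X/t_NO = √(M_X/M_NO).
389/180 = 2.161 = √(M_X/30.01)
M_X = 30.01 × 2.161² = 30.01 × 4.670 = 140 g/mol

140 g/mol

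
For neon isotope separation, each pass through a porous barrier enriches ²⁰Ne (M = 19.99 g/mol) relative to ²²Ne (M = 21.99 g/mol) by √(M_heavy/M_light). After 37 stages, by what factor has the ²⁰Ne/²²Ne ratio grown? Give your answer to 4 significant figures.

5.836

The single-stage factor is √(M_heavy/M_light), so 37 stages give [√(21.99/19.99)]^37 = (21.99/19.99)^(37/2).
= 1.10005^(37/2) = 5.836.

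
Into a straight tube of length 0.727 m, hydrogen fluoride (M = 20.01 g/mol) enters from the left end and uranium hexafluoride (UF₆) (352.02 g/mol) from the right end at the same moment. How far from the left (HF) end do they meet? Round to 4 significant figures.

In equal time, each gas travels a distance ∝ its rate ∝ 1/√M, so d_HF/d_UF₆ = √(M_UF₆/M_HF) = √(352.02/20.01) = 4.194.
With d_HF + d_UF₆ = 0.727 m, d_UF₆ = 0.727/(1 + 4.194) = 0.1400 m.
d_HF = 0.727 − 0.1400 = 0.5870 m.

0.5870 m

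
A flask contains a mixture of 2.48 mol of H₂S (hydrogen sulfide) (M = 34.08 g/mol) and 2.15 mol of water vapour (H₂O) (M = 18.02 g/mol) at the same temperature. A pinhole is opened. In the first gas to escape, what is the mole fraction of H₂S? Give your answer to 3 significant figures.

The effusion rate of species i is ∝ p_i/√M_i ∝ n_i/√M_i.
Mole fraction of H₂S in the effusate = (n_H₂S/√M_H₂S) / (n_H₂S/√M_H₂S + n_H₂O/√M_H₂O)
= (2.48/√34.08) / (2.48/√34.08 + 2.15/√18.02) = 0.4248/(0.4248 + 0.5065) = 0.456.

0.456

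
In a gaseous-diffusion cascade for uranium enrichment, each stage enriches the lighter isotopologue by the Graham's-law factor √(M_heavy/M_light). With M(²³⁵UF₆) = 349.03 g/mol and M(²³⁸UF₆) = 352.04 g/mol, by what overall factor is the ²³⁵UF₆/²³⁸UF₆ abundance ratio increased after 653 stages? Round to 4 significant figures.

16.50

Overall factor = α^653 with α = √(352.04/349.03), i.e. (352.04/349.03)^(653/2).
= 1.00862^(653/2) = 16.50.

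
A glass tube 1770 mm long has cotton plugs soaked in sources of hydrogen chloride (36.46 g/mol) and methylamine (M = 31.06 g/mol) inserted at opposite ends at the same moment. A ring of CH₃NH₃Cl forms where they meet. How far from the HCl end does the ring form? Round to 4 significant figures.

Graham's law gives d_HCl/d_CH₃NH₂ = rate_HCl/rate_CH₃NH₂ = √(M_CH₃NH₂/M_HCl) = √(31.06/36.46) = 0.9230.
With d_HCl + d_CH₃NH₂ = 1770 mm, d_CH₃NH₂ = 1770/(1 + 0.9230) = 920.4 mm.
d_HCl = 1770 − 920.4 = 849.6 mm.

849.6 mm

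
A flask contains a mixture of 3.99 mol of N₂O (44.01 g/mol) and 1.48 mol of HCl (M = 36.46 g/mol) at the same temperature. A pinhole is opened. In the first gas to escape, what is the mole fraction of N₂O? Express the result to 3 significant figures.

Each component's effusion rate ∝ (its partial pressure)·(1/√M) ∝ n_i/√M_i.
x_N₂O(eff) = (n_N₂O/√M_N₂O) / (n_N₂O/√M_N₂O + n_HCl/√M_HCl)
= (3.99/√44.01) / (3.99/√44.01 + 1.48/√36.46) = 0.6014/(0.6014 + 0.2451) = 0.710.

0.710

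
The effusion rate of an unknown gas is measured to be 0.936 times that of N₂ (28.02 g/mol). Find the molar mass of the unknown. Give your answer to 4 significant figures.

31.98 g/mol

By Graham's law, rate_X/rate_N₂ = √(M_N₂/M_X).
0.936 = √(28.02/M_X)
M_X = 28.02 / 0.936² = 28.02 / 0.8761 = 31.98 g/mol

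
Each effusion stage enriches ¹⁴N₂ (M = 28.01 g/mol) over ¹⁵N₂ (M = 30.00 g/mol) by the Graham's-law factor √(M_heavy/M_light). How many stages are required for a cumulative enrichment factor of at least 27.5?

Single-stage factor α = √(30.00/28.01), so ln α = ½ ln(1.07105) = 0.03432.
Need α^N ≥ 27.5 ⇒ N ≥ ln(27.5) / ln α = 3.314 / 0.03432 = 96.57.
So at least 97 stages are needed.

97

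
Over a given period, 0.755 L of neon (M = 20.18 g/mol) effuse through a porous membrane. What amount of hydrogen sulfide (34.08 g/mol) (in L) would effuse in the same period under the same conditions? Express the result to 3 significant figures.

0.581 L

From Graham's law, rate_H₂S/rate_Ne = √(M_Ne/M_H₂S) = √(20.18/34.08) = √0.5921 = 0.7695.
So the volume for H₂S is 0.755 × 0.7695 = 0.581 L.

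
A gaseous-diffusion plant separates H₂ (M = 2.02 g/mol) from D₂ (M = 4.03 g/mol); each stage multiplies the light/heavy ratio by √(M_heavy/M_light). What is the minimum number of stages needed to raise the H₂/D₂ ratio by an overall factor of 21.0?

9

With α = √(4.03/2.02) per stage, ln α = ½ ln(1.99505) = 0.3453.
Need α^N ≥ 21.0 ⇒ N ≥ ln(21.0) / ln α = 3.045 / 0.3453 = 8.82.
Minimum whole number of stages: N = 9.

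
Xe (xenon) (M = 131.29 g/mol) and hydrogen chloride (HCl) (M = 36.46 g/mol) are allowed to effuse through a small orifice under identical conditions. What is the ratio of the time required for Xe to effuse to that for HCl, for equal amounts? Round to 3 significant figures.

1.90

By Graham's law, t_Xe/t_HCl = √(M_Xe/M_HCl) = √(131.29/36.46) = √3.601 = 1.90.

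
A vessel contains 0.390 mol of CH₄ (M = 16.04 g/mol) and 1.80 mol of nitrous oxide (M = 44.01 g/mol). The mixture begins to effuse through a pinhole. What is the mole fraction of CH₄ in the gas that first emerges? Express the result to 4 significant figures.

0.2641

Each component's effusion rate ∝ (its partial pressure)·(1/√M) ∝ n_i/√M_i.
x_CH₄(eff) = (n_CH₄/√M_CH₄) / (n_CH₄/√M_CH₄ + n_N₂O/√M_N₂O)
= (0.390/√16.04) / (0.390/√16.04 + 1.80/√44.01) = 0.09738/(0.09738 + 0.2713) = 0.2641.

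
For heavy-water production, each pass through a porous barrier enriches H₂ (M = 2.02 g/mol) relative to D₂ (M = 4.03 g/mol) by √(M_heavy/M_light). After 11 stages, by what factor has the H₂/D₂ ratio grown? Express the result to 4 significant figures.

The single-stage factor is √(M_heavy/M_light), so 11 stages give [√(4.03/2.02)]^11 = (4.03/2.02)^(11/2).
= 1.99505^(11/2) = 44.64.

44.64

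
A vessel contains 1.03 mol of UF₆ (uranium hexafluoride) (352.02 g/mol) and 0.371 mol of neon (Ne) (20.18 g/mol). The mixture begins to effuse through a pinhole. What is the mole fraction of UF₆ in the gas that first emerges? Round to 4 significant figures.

0.3993

The effusion rate of species i is ∝ p_i/√M_i ∝ n_i/√M_i.
Mole fraction of UF₆ in the effusate = (n_UF₆/√M_UF₆) / (n_UF₆/√M_UF₆ + n_Ne/√M_Ne)
= (1.03/√352.02) / (1.03/√352.02 + 0.371/√20.18) = 0.05490/(0.05490 + 0.08259) = 0.3993.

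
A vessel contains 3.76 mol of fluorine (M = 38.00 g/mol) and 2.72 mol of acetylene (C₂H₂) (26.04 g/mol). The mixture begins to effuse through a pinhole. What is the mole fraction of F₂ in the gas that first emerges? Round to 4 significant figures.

0.5337

Rate_i ∝ x_i/√M_i (Graham's law weighted by mole fraction), so the effusate composition follows n_i/√M_i.
So x_F₂ in the escaping gas = (n_F₂/√M_F₂) / Σ(n_i/√M_i)
= (3.76/√38.00) / (3.76/√38.00 + 2.72/√26.04) = 0.6100/(0.6100 + 0.5330) = 0.5337.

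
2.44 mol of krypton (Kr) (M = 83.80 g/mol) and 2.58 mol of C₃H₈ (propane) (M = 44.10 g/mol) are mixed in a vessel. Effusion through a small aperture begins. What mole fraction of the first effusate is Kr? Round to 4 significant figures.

The effusion rate of species i is ∝ p_i/√M_i ∝ n_i/√M_i.
So x_Kr in the escaping gas = (n_Kr/√M_Kr) / Σ(n_i/√M_i)
= (2.44/√83.80) / (2.44/√83.80 + 2.58/√44.10) = 0.2665/(0.2665 + 0.3885) = 0.4069.

0.4069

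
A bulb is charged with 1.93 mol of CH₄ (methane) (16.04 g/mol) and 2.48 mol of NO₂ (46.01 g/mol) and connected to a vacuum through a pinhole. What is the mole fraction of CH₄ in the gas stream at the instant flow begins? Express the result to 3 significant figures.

0.569

Rate_i ∝ x_i/√M_i (Graham's law weighted by mole fraction), so the effusate composition follows n_i/√M_i.
Mole fraction of CH₄ in the effusate = (n_CH₄/√M_CH₄) / (n_CH₄/√M_CH₄ + n_NO₂/√M_NO₂)
= (1.93/√16.04) / (1.93/√16.04 + 2.48/√46.01) = 0.4819/(0.4819 + 0.3656) = 0.569.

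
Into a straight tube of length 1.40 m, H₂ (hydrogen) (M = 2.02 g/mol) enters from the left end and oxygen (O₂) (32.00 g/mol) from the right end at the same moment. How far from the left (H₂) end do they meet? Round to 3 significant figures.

1.12 m

Graham's law gives d_H₂/d_O₂ = rate_H₂/rate_O₂ = √(M_O₂/M_H₂) = √(32.00/2.02) = 3.980.
With d_H₂ + d_O₂ = 1.40 m, d_O₂ = 1.40/(1 + 3.980) = 0.2811 m.
d_H₂ = 1.40 − 0.2811 = 1.12 m.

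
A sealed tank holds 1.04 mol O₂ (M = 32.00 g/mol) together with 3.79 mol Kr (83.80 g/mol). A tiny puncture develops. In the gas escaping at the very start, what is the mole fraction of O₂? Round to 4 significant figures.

0.3075

The effusion rate of species i is ∝ p_i/√M_i ∝ n_i/√M_i.
Mole fraction of O₂ in the effusate = (n_O₂/√M_O₂) / (n_O₂/√M_O₂ + n_Kr/√M_Kr)
= (1.04/√32.00) / (1.04/√32.00 + 3.79/√83.80) = 0.1838/(0.1838 + 0.4140) = 0.3075.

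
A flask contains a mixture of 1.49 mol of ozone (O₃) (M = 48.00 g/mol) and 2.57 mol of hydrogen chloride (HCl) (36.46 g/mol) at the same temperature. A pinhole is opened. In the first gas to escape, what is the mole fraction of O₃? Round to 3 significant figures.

Rate_i ∝ x_i/√M_i (Graham's law weighted by mole fraction), so the effusate composition follows n_i/√M_i.
So x_O₃ in the escaping gas = (n_O₃/√M_O₃) / Σ(n_i/√M_i)
= (1.49/√48.00) / (1.49/√48.00 + 2.57/√36.46) = 0.2151/(0.2151 + 0.4256) = 0.336.

0.336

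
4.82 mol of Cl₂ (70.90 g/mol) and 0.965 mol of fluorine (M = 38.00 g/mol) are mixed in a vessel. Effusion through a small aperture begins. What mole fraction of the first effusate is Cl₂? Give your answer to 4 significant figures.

0.7853

Rate_i ∝ x_i/√M_i (Graham's law weighted by mole fraction), so the effusate composition follows n_i/√M_i.
So x_Cl₂ in the escaping gas = (n_Cl₂/√M_Cl₂) / Σ(n_i/√M_i)
= (4.82/√70.90) / (4.82/√70.90 + 0.965/√38.00) = 0.5724/(0.5724 + 0.1565) = 0.7853.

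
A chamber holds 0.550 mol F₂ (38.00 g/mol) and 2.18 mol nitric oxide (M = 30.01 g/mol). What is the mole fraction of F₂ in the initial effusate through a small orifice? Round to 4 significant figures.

Each component's effusion rate ∝ (its partial pressure)·(1/√M) ∝ n_i/√M_i.
Mole fraction of F₂ in the effusate = (n_F₂/√M_F₂) / (n_F₂/√M_F₂ + n_NO/√M_NO)
= (0.550/√38.00) / (0.550/√38.00 + 2.18/√30.01) = 0.08922/(0.08922 + 0.3979) = 0.1831.

0.1831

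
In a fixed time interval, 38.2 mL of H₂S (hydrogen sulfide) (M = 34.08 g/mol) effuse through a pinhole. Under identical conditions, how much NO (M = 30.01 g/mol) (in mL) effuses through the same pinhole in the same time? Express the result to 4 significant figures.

40.71 mL

Since effusion rate ∝ 1/√M, rate_NO/rate_H₂S = √(M_H₂S/M_NO) = √(34.08/30.01) = √1.136 = 1.066.
So the volume for NO is 38.2 × 1.066 = 40.71 mL.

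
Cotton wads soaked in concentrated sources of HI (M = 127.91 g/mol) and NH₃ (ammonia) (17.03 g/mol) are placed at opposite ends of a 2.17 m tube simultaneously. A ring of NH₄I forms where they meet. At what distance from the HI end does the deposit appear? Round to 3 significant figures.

0.580 m

The fronts meet when d_HI + d_NH₃ = L with d_HI/d_NH₃ = √(M_NH₃/M_HI) (Graham's law). Here √(M_NH₃/M_HI) = √(17.03/127.91) = 0.3649.
With d_HI + d_NH₃ = 2.17 m, d_NH₃ = 2.17/(1 + 0.3649) = 1.590 m.
d_HI = 2.17 − 1.590 = 0.580 m.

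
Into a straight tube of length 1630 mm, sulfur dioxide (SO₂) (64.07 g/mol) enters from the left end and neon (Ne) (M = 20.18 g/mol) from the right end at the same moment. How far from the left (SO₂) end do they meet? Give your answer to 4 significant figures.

Graham's law gives d_SO₂/d_Ne = rate_SO₂/rate_Ne = √(M_Ne/M_SO₂) = √(20.18/64.07) = 0.5612.
With d_SO₂ + d_Ne = 1630 mm, d_Ne = 1630/(1 + 0.5612) = 1044 mm.
d_SO₂ = 1630 − 1044 = 585.9 mm.

585.9 mm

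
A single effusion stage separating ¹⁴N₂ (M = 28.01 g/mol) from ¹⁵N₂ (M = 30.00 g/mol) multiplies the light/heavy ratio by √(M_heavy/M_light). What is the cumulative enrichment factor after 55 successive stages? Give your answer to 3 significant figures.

Overall factor = α^55 with α = √(30.00/28.01), i.e. (30.00/28.01)^(55/2).
= 1.07105^(55/2) = 6.60.

6.60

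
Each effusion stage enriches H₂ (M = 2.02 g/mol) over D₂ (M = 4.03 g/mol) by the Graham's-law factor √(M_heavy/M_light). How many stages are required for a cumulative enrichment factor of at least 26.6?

Per stage α = (4.03/2.02)^(1/2) = 1.99505^0.5, giving ln α = 0.3453.
Need α^N ≥ 26.6 ⇒ N ≥ ln(26.6) / ln α = 3.281 / 0.3453 = 9.50.
Minimum whole number of stages: N = 10.

10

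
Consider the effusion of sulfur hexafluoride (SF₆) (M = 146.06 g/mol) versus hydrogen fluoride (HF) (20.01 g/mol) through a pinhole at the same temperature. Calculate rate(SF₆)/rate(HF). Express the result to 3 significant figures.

0.370

Since effusion rate ∝ 1/√M, rate_SF₆/rate_HF = √(M_HF/M_SF₆) = √(20.01/146.06) = √0.1370 = 0.370.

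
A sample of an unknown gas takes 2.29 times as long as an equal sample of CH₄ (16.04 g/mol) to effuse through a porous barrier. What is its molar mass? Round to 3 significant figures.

Graham's law gives t_X/t_CH₄ = √(M_X/M_CH₄).
2.29 = √(M_X/16.04)
M_X = 16.04 × 2.29² = 16.04 × 5.244 = 84.1 g/mol

84.1 g/mol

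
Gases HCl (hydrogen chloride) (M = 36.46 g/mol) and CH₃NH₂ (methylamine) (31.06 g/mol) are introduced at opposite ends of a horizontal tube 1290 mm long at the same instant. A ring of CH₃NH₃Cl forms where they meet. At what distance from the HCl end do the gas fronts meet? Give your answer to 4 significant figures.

619.2 mm

Graham's law gives d_HCl/d_CH₃NH₂ = rate_HCl/rate_CH₃NH₂ = √(M_CH₃NH₂/M_HCl) = √(31.06/36.46) = 0.9230.
With d_HCl + d_CH₃NH₂ = 1290 mm, d_CH₃NH₂ = 1290/(1 + 0.9230) = 670.8 mm.
d_HCl = 1290 − 670.8 = 619.2 mm.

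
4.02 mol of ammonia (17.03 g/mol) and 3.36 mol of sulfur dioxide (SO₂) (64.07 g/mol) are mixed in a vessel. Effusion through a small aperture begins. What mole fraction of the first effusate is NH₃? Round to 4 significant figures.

Rate_i ∝ x_i/√M_i (Graham's law weighted by mole fraction), so the effusate composition follows n_i/√M_i.
x_NH₃(eff) = (n_NH₃/√M_NH₃) / (n_NH₃/√M_NH₃ + n_SO₂/√M_SO₂)
= (4.02/√17.03) / (4.02/√17.03 + 3.36/√64.07) = 0.9741/(0.9741 + 0.4198) = 0.6989.

0.6989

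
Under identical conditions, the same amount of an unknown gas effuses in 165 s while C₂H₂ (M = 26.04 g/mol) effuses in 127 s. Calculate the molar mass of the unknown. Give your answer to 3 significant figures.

From Graham's law, t_X/t_C₂H₂ = √(M_X/M_C₂H₂).
165/127 = 1.299 = √(M_X/26.04)
M_X = 26.04 × 1.299² = 26.04 × 1.688 = 44.0 g/mol

44.0 g/mol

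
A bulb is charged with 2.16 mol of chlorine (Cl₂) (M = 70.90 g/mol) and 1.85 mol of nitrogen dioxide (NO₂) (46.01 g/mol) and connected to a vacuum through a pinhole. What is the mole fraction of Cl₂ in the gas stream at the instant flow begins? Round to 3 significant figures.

Rate_i ∝ x_i/√M_i (Graham's law weighted by mole fraction), so the effusate composition follows n_i/√M_i.
So x_Cl₂ in the escaping gas = (n_Cl₂/√M_Cl₂) / Σ(n_i/√M_i)
= (2.16/√70.90) / (2.16/√70.90 + 1.85/√46.01) = 0.2565/(0.2565 + 0.2727) = 0.485.

0.485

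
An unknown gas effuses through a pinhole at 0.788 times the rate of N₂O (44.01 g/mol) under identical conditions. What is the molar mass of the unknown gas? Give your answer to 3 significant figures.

Graham's law gives rate_X/rate_N₂O = √(M_N₂O/M_X).
0.788 = √(44.01/M_X)
M_X = 44.01 / 0.788² = 44.01 / 0.6209 = 70.9 g/mol

70.9 g/mol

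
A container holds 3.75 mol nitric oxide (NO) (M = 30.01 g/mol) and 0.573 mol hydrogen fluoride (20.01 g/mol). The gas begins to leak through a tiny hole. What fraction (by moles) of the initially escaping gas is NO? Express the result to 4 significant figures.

0.8424

The effusion rate of species i is ∝ p_i/√M_i ∝ n_i/√M_i.
So x_NO in the escaping gas = (n_NO/√M_NO) / Σ(n_i/√M_i)
= (3.75/√30.01) / (3.75/√30.01 + 0.573/√20.01) = 0.6845/(0.6845 + 0.1281) = 0.8424.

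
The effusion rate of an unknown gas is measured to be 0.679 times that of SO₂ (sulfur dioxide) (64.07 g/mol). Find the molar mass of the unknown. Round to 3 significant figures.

139 g/mol

Using Graham's law: rate_X/rate_SO₂ = √(M_SO₂/M_X).
0.679 = √(64.07/M_X)
M_X = 64.07 / 0.679² = 64.07 / 0.4610 = 139 g/mol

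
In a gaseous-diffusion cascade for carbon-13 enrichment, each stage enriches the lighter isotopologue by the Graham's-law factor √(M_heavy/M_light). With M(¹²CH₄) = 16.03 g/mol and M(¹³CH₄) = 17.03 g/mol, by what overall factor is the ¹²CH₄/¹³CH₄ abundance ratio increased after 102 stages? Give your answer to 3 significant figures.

21.9

Overall factor = α^102 with α = √(17.03/16.03), i.e. (17.03/16.03)^(102/2).
= 1.06238^51 = 21.9.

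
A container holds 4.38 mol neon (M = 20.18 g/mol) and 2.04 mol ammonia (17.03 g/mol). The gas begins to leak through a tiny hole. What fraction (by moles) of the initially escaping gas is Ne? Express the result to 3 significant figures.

0.664

The effusion rate of species i is ∝ p_i/√M_i ∝ n_i/√M_i.
Mole fraction of Ne in the effusate = (n_Ne/√M_Ne) / (n_Ne/√M_Ne + n_NH₃/√M_NH₃)
= (4.38/√20.18) / (4.38/√20.18 + 2.04/√17.03) = 0.9750/(0.9750 + 0.4943) = 0.664.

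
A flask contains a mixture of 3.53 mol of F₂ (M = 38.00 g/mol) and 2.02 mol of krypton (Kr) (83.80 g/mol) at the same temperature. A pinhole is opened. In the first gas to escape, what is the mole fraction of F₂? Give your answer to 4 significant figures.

0.7218

Effusion rate of each component ∝ n_i/√M_i (partial pressure × 1/√M).
x_F₂(eff) = (n_F₂/√M_F₂) / (n_F₂/√M_F₂ + n_Kr/√M_Kr)
= (3.53/√38.00) / (3.53/√38.00 + 2.02/√83.80) = 0.5726/(0.5726 + 0.2207) = 0.7218.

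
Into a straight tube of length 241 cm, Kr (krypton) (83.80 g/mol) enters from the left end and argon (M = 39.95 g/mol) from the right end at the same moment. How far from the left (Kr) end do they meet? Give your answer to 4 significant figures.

98.43 cm

The fronts meet when d_Kr + d_Ar = L with d_Kr/d_Ar = √(M_Ar/M_Kr) (Graham's law). Here √(M_Ar/M_Kr) = √(39.95/83.80) = 0.6905.
With d_Kr + d_Ar = 241 cm, d_Ar = 241/(1 + 0.6905) = 142.6 cm.
d_Kr = 241 − 142.6 = 98.43 cm.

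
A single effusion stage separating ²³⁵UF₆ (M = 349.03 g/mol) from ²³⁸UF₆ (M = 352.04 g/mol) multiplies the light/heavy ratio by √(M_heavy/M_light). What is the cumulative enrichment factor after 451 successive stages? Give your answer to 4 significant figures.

6.933

Overall factor = α^451 with α = √(352.04/349.03), i.e. (352.04/349.03)^(451/2).
= 1.00862^(451/2) = 6.933.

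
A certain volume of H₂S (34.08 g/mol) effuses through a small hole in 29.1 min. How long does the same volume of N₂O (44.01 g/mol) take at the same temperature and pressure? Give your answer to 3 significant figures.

Since effusion rate ∝ 1/√M, t_N₂O/t_H₂S = √(M_N₂O/M_H₂S) = √(44.01/34.08) = √1.291 = 1.136.
So the time for N₂O is 29.1 × 1.136 = 33.1 min.

33.1 min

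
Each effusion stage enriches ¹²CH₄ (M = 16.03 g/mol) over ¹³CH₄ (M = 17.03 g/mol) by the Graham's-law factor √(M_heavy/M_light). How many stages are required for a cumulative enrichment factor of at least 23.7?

105

Per stage α = (17.03/16.03)^(1/2) = 1.06238^0.5, giving ln α = 0.03026.
Need α^N ≥ 23.7 ⇒ N ≥ ln(23.7) / ln α = 3.165 / 0.03026 = 104.62.
So at least 105 stages are needed.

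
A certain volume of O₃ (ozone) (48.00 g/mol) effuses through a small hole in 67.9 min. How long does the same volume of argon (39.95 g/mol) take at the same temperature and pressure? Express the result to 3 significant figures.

By Graham's law, t_Ar/t_O₃ = √(M_Ar/M_O₃) = √(39.95/48.00) = √0.8323 = 0.9123.
So the time for Ar is 67.9 × 0.9123 = 61.9 min.

61.9 min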